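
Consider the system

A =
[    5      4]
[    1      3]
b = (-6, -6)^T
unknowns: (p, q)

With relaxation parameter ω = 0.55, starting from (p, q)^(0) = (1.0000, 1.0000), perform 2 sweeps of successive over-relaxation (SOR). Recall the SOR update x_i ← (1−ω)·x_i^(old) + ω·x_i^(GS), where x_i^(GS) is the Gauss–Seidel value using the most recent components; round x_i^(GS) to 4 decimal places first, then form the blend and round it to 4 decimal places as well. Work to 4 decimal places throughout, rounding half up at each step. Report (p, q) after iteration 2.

(-0.7190, -1.2070)

Iteration 1:
  p: GS value = (-6 - (4)·1.0000) / (5) = -2.0000;  p ← (1−ω)·1.0000 + ω·-2.0000 = -0.6500
  q: GS value = (-6 - (1)·-0.6500) / (3) = -1.7833;  q ← (1−ω)·1.0000 + ω·-1.7833 = -0.5308
Iteration 2:
  p: GS value = (-6 - (4)·-0.5308) / (5) = -0.7754;  p ← (1−ω)·-0.6500 + ω·-0.7754 = -0.7190
  q: GS value = (-6 - (1)·-0.7190) / (3) = -1.7603;  q ← (1−ω)·-0.5308 + ω·-1.7603 = -1.2070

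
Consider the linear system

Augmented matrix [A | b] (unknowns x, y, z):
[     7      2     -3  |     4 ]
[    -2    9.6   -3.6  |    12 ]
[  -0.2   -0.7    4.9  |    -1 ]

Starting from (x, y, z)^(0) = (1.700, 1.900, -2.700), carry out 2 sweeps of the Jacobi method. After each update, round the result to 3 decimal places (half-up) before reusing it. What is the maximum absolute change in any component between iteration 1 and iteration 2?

1.590

Iteration 1:
  x = (4 - (2)·1.900 - (-3)·-2.700) / (7) = -1.129
  y = (12 - (-2)·1.700 - (-3.6)·-2.700) / (9.6) = 0.592
  z = (-1 - (-0.2)·1.700 - (-0.7)·1.900) / (4.9) = 0.137
Iteration 2:
  x = (4 - (2)·0.592 - (-3)·0.137) / (7) = 0.461
  y = (12 - (-2)·-1.129 - (-3.6)·0.137) / (9.6) = 1.066
  z = (-1 - (-0.2)·-1.129 - (-0.7)·0.592) / (4.9) = -0.166
Change: (1.590, 0.474, -0.303) → max |·| = 1.590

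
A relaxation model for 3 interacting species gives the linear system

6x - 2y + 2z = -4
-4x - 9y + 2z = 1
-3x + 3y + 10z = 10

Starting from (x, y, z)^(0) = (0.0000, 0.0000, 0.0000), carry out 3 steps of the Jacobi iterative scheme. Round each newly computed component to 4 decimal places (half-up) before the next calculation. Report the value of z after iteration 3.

0.5667

Iteration 1:
  x = (-4 - (-2)·0.0000 - (2)·0.0000) / (6) = -0.6667
  y = (1 - (-4)·0.0000 - (2)·0.0000) / (-9) = -0.1111
  z = (10 - (-3)·0.0000 - (3)·0.0000) / (10) = 1.0000
Iteration 2:
  x = (-4 - (-2)·-0.1111 - (2)·1.0000) / (6) = -1.0370
  y = (1 - (-4)·-0.6667 - (2)·1.0000) / (-9) = 0.4074
  z = (10 - (-3)·-0.6667 - (3)·-0.1111) / (10) = 0.8333
Iteration 3:
  x = (-4 - (-2)·0.4074 - (2)·0.8333) / (6) = -0.8086
  y = (1 - (-4)·-1.0370 - (2)·0.8333) / (-9) = 0.5350
  z = (10 - (-3)·-1.0370 - (3)·0.4074) / (10) = 0.5667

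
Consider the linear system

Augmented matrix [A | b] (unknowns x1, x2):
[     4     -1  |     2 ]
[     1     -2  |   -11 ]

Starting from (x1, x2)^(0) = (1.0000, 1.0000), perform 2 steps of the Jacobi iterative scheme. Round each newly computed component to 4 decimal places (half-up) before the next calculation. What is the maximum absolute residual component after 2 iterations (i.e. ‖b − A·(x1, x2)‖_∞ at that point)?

Iteration 1:
  x1 = (2 - (-1)·1.0000) / (4) = 0.7500
  x2 = (-11 - (1)·1.0000) / (-2) = 6.0000
Iteration 2:
  x1 = (2 - (-1)·6.0000) / (4) = 2.0000
  x2 = (-11 - (1)·0.7500) / (-2) = 5.8750
Residual b − A·x = (-0.1250, -1.2500); ∞-norm = 1.2500

1.2500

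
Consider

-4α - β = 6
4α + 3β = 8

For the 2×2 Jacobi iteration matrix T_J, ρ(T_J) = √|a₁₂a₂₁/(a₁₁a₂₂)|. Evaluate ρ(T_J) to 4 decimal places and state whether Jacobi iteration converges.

a₁₂a₂₁/(a₁₁a₂₂) = (-1)·(4) / ((-4)·(3)) = 0.333333
ρ = √|0.333333| = √0.333333 = 0.5774
ρ < 1, so Jacobi converges

0.5774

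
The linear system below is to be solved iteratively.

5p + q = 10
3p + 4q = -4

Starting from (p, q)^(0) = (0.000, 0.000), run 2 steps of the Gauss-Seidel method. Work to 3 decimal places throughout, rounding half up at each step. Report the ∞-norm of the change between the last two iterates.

Iteration 1:
  p = (10 - (1)·0.000) / (5) = 2.000
  q = (-4 - (3)·2.000) / (4) = -2.500
Iteration 2:
  p = (10 - (1)·-2.500) / (5) = 2.500
  q = (-4 - (3)·2.500) / (4) = -2.875
Change: (0.500, -0.375) → max |·| = 0.500

0.500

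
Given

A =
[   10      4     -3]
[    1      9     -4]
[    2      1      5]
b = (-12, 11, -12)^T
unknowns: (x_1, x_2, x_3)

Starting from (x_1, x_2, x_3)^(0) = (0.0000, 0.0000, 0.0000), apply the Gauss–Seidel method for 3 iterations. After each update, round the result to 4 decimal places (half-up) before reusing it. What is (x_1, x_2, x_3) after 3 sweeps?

(-1.8690, 0.7440, -1.8012)

Iteration 1:
  x_1 = (-12 - (4)·0.0000 - (-3)·0.0000) / (10) = -1.2000
  x_2 = (11 - (1)·-1.2000 - (-4)·0.0000) / (9) = 1.3556
  x_3 = (-12 - (2)·-1.2000 - (1)·1.3556) / (5) = -2.1911
Iteration 2:
  x_1 = (-12 - (4)·1.3556 - (-3)·-2.1911) / (10) = -2.3996
  x_2 = (11 - (1)·-2.3996 - (-4)·-2.1911) / (9) = 0.5150
  x_3 = (-12 - (2)·-2.3996 - (1)·0.5150) / (5) = -1.5432
Iteration 3:
  x_1 = (-12 - (4)·0.5150 - (-3)·-1.5432) / (10) = -1.8690
  x_2 = (11 - (1)·-1.8690 - (-4)·-1.5432) / (9) = 0.7440
  x_3 = (-12 - (2)·-1.8690 - (1)·0.7440) / (5) = -1.8012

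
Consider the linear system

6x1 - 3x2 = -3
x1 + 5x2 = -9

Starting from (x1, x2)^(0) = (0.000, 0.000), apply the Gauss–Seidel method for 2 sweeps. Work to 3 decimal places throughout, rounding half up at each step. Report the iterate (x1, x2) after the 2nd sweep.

(-1.350, -1.530)

Iteration 1:
  x1 = (-3 - (-3)·0.000) / (6) = -0.500
  x2 = (-9 - (1)·-0.500) / (5) = -1.700
Iteration 2:
  x1 = (-3 - (-3)·-1.700) / (6) = -1.350
  x2 = (-9 - (1)·-1.350) / (5) = -1.530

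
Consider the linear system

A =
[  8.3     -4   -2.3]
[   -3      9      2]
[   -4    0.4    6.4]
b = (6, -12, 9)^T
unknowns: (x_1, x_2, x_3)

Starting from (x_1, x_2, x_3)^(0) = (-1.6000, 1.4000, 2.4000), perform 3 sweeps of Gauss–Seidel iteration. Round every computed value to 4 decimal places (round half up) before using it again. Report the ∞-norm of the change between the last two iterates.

0.4123

Iteration 1:
  x_1 = (6 - (-4)·1.4000 - (-2.3)·2.4000) / (8.3) = 2.0627
  x_2 = (-12 - (-3)·2.0627 - (2)·2.4000) / (9) = -1.1791
  x_3 = (9 - (-4)·2.0627 - (0.4)·-1.1791) / (6.4) = 2.7691
Iteration 2:
  x_1 = (6 - (-4)·-1.1791 - (-2.3)·2.7691) / (8.3) = 0.9220
  x_2 = (-12 - (-3)·0.9220 - (2)·2.7691) / (9) = -1.6414
  x_3 = (9 - (-4)·0.9220 - (0.4)·-1.6414) / (6.4) = 2.0851
Iteration 3:
  x_1 = (6 - (-4)·-1.6414 - (-2.3)·2.0851) / (8.3) = 0.5097
  x_2 = (-12 - (-3)·0.5097 - (2)·2.0851) / (9) = -1.6268
  x_3 = (9 - (-4)·0.5097 - (0.4)·-1.6268) / (6.4) = 1.8265
Change: (-0.4123, 0.0146, -0.2586) → max |·| = 0.4123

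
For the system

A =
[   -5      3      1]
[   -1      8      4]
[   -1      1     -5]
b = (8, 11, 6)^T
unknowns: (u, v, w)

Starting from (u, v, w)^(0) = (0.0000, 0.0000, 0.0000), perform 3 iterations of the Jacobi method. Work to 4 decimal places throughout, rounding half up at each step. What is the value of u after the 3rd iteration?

-0.6560

Iteration 1:
  u = (8 - (3)·0.0000 - (1)·0.0000) / (-5) = -1.6000
  v = (11 - (-1)·0.0000 - (4)·0.0000) / (8) = 1.3750
  w = (6 - (-1)·0.0000 - (1)·0.0000) / (-5) = -1.2000
Iteration 2:
  u = (8 - (3)·1.3750 - (1)·-1.2000) / (-5) = -1.0150
  v = (11 - (-1)·-1.6000 - (4)·-1.2000) / (8) = 1.7750
  w = (6 - (-1)·-1.6000 - (1)·1.3750) / (-5) = -0.6050
Iteration 3:
  u = (8 - (3)·1.7750 - (1)·-0.6050) / (-5) = -0.6560
  v = (11 - (-1)·-1.0150 - (4)·-0.6050) / (8) = 1.5506
  w = (6 - (-1)·-1.0150 - (1)·1.7750) / (-5) = -0.6420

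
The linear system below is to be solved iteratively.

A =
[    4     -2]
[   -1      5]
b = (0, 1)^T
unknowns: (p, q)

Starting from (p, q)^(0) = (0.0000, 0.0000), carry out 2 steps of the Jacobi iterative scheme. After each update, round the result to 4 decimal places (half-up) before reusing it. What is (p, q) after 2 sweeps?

(0.1000, 0.2000)

Iteration 1:
  p = (0 - (-2)·0.0000) / (4) = 0.0000
  q = (1 - (-1)·0.0000) / (5) = 0.2000
Iteration 2:
  p = (0 - (-2)·0.2000) / (4) = 0.1000
  q = (1 - (-1)·0.0000) / (5) = 0.2000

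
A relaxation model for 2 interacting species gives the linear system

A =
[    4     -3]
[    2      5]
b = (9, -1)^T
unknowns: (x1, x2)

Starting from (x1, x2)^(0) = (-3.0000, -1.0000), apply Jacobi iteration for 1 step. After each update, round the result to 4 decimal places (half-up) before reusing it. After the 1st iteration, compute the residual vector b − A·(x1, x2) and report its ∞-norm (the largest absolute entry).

Iteration 1:
  x1 = (9 - (-3)·-1.0000) / (4) = 1.5000
  x2 = (-1 - (2)·-3.0000) / (5) = 1.0000
Residual b − A·x = (6.0000, -9.0000); ∞-norm = 9.0000

9.0000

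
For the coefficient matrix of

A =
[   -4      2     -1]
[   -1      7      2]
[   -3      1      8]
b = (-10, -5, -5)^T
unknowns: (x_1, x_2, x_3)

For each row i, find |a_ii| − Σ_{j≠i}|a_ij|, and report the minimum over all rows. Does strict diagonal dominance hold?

row 1: |-4| − (2+1) = 1
row 2: |7| − (1+2) = 4
row 3: |8| − (3+1) = 4
minimum over rows = 1 → strictly diagonally dominant (convergence guaranteed)

1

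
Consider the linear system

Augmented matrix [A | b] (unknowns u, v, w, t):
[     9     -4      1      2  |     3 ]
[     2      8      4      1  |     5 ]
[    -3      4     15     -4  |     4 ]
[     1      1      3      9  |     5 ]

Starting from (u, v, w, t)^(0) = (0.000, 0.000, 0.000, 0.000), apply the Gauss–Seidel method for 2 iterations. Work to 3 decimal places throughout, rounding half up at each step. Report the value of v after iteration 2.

Iteration 1:
  u = (3 - (-4)·0.000 - (1)·0.000 - (2)·0.000) / (9) = 0.333
  v = (5 - (2)·0.333 - (4)·0.000 - (1)·0.000) / (8) = 0.542
  w = (4 - (-3)·0.333 - (4)·0.542 - (-4)·0.000) / (15) = 0.189
  t = (5 - (1)·0.333 - (1)·0.542 - (3)·0.189) / (9) = 0.395
Iteration 2:
  u = (3 - (-4)·0.542 - (1)·0.189 - (2)·0.395) / (9) = 0.465
  v = (5 - (2)·0.465 - (4)·0.189 - (1)·0.395) / (8) = 0.365
  w = (4 - (-3)·0.465 - (4)·0.365 - (-4)·0.395) / (15) = 0.368
  t = (5 - (1)·0.465 - (1)·0.365 - (3)·0.368) / (9) = 0.341

0.365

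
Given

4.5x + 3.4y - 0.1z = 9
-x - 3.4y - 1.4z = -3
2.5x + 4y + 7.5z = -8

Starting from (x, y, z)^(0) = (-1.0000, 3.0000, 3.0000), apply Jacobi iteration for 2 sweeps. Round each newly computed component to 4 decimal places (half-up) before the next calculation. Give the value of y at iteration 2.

1.9019

Iteration 1:
  x = (9 - (3.4)·3.0000 - (-0.1)·3.0000) / (4.5) = -0.2000
  y = (-3 - (-1)·-1.0000 - (-1.4)·3.0000) / (-3.4) = -0.0588
  z = (-8 - (2.5)·-1.0000 - (4)·3.0000) / (7.5) = -2.3333
Iteration 2:
  x = (9 - (3.4)·-0.0588 - (-0.1)·-2.3333) / (4.5) = 1.9926
  y = (-3 - (-1)·-0.2000 - (-1.4)·-2.3333) / (-3.4) = 1.9019
  z = (-8 - (2.5)·-0.2000 - (4)·-0.0588) / (7.5) = -0.9686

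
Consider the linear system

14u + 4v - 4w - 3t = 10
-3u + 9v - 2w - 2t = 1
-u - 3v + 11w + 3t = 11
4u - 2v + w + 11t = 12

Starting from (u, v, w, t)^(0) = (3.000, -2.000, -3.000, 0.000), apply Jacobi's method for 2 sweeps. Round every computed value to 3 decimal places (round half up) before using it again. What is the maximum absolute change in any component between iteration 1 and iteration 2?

Iteration 1:
  u = (10 - (4)·-2.000 - (-4)·-3.000 - (-3)·0.000) / (14) = 0.429
  v = (1 - (-3)·3.000 - (-2)·-3.000 - (-2)·0.000) / (9) = 0.444
  w = (11 - (-1)·3.000 - (-3)·-2.000 - (3)·0.000) / (11) = 0.727
  t = (12 - (4)·3.000 - (-2)·-2.000 - (1)·-3.000) / (11) = -0.091
Iteration 2:
  u = (10 - (4)·0.444 - (-4)·0.727 - (-3)·-0.091) / (14) = 0.776
  v = (1 - (-3)·0.429 - (-2)·0.727 - (-2)·-0.091) / (9) = 0.395
  w = (11 - (-1)·0.429 - (-3)·0.444 - (3)·-0.091) / (11) = 1.185
  t = (12 - (4)·0.429 - (-2)·0.444 - (1)·0.727) / (11) = 0.950
Change: (0.347, -0.049, 0.458, 1.041) → max |·| = 1.041

1.041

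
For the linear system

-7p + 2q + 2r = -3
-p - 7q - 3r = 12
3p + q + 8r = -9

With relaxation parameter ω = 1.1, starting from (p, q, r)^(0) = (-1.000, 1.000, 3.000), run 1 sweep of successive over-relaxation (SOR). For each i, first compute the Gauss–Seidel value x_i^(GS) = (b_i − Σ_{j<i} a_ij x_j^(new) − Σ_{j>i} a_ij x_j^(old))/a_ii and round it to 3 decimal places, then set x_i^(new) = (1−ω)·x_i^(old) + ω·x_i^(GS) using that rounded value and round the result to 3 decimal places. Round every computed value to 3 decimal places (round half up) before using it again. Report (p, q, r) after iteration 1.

Iteration 1:
  p: GS value = (-3 - (2)·1.000 - (2)·3.000) / (-7) = 1.571;  p ← (1−ω)·-1.000 + ω·1.571 = 1.828
  q: GS value = (12 - (-1)·1.828 - (-3)·3.000) / (-7) = -3.261;  q ← (1−ω)·1.000 + ω·-3.261 = -3.687
  r: GS value = (-9 - (3)·1.828 - (1)·-3.687) / (8) = -1.350;  r ← (1−ω)·3.000 + ω·-1.350 = -1.785

(1.828, -3.687, -1.785)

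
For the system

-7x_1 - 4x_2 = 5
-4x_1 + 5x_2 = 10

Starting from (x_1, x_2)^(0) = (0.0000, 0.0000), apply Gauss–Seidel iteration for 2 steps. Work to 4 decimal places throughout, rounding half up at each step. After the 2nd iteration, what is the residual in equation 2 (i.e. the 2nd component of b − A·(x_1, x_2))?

0.0001

Iteration 1:
  x_1 = (5 - (-4)·0.0000) / (-7) = -0.7143
  x_2 = (10 - (-4)·-0.7143) / (5) = 1.4286
Iteration 2:
  x_1 = (5 - (-4)·1.4286) / (-7) = -1.5306
  x_2 = (10 - (-4)·-1.5306) / (5) = 0.7755
Residual b − A·x = (-2.6122, 0.0001)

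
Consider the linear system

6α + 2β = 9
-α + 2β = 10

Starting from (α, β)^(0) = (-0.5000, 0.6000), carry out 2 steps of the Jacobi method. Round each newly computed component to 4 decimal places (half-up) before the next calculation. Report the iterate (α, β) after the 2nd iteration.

Iteration 1:
  α = (9 - (2)·0.6000) / (6) = 1.3000
  β = (10 - (-1)·-0.5000) / (2) = 4.7500
Iteration 2:
  α = (9 - (2)·4.7500) / (6) = -0.0833
  β = (10 - (-1)·1.3000) / (2) = 5.6500

(-0.0833, 5.6500)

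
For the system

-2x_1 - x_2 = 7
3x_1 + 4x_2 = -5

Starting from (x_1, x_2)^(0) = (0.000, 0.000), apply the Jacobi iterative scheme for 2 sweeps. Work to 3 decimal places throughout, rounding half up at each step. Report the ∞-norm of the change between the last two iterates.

2.625

Iteration 1:
  x_1 = (7 - (-1)·0.000) / (-2) = -3.500
  x_2 = (-5 - (3)·0.000) / (4) = -1.250
Iteration 2:
  x_1 = (7 - (-1)·-1.250) / (-2) = -2.875
  x_2 = (-5 - (3)·-3.500) / (4) = 1.375
Change: (0.625, 2.625) → max |·| = 2.625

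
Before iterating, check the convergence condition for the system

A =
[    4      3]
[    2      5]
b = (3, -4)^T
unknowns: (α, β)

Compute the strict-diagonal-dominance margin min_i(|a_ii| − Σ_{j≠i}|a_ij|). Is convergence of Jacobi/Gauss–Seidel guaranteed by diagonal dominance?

1

row 1: |4| − (3) = 1
row 2: |5| − (2) = 3
minimum over rows = 1 → strictly diagonally dominant (convergence guaranteed)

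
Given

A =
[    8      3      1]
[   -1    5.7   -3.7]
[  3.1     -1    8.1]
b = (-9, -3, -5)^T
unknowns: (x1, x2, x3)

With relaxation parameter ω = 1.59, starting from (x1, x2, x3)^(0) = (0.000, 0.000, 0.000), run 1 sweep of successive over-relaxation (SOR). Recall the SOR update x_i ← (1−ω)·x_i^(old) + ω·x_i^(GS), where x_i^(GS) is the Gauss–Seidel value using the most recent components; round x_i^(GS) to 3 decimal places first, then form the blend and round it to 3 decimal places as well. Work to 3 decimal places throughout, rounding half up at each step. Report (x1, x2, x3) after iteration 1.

(-1.789, -1.336, -0.156)

Iteration 1:
  x1: GS value = (-9 - (3)·0.000 - (1)·0.000) / (8) = -1.125;  x1 ← (1−ω)·0.000 + ω·-1.125 = -1.789
  x2: GS value = (-3 - (-1)·-1.789 - (-3.7)·0.000) / (5.7) = -0.840;  x2 ← (1−ω)·0.000 + ω·-0.840 = -1.336
  x3: GS value = (-5 - (3.1)·-1.789 - (-1)·-1.336) / (8.1) = -0.098;  x3 ← (1−ω)·0.000 + ω·-0.098 = -0.156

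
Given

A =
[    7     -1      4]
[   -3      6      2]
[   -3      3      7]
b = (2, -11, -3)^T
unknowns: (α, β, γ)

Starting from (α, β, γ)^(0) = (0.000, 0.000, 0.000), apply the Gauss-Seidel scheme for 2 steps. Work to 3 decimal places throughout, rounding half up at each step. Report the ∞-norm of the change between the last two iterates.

Iteration 1:
  α = (2 - (-1)·0.000 - (4)·0.000) / (7) = 0.286
  β = (-11 - (-3)·0.286 - (2)·0.000) / (6) = -1.690
  γ = (-3 - (-3)·0.286 - (3)·-1.690) / (7) = 0.418
Iteration 2:
  α = (2 - (-1)·-1.690 - (4)·0.418) / (7) = -0.195
  β = (-11 - (-3)·-0.195 - (2)·0.418) / (6) = -2.070
  γ = (-3 - (-3)·-0.195 - (3)·-2.070) / (7) = 0.375
Change: (-0.481, -0.380, -0.043) → max |·| = 0.481

0.481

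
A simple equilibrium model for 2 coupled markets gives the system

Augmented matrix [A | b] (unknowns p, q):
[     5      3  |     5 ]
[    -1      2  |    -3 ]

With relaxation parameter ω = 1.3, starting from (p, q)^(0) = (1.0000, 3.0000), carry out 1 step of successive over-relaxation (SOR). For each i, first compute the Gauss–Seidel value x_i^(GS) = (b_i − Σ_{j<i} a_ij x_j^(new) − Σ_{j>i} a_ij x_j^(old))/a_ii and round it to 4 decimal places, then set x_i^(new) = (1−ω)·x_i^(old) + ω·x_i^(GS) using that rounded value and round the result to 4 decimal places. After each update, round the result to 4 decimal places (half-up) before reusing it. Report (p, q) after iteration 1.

Iteration 1:
  p: GS value = (5 - (3)·3.0000) / (5) = -0.8000;  p ← (1−ω)·1.0000 + ω·-0.8000 = -1.3400
  q: GS value = (-3 - (-1)·-1.3400) / (2) = -2.1700;  q ← (1−ω)·3.0000 + ω·-2.1700 = -3.7210

(-1.3400, -3.7210)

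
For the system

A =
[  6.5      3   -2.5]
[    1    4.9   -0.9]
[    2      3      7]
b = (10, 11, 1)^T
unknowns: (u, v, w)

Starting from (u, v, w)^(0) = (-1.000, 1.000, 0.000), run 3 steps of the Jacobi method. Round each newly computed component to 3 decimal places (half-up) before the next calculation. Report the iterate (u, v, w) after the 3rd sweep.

Iteration 1:
  u = (10 - (3)·1.000 - (-2.5)·0.000) / (6.5) = 1.077
  v = (11 - (1)·-1.000 - (-0.9)·0.000) / (4.9) = 2.449
  w = (1 - (2)·-1.000 - (3)·1.000) / (7) = 0.000
Iteration 2:
  u = (10 - (3)·2.449 - (-2.5)·0.000) / (6.5) = 0.408
  v = (11 - (1)·1.077 - (-0.9)·0.000) / (4.9) = 2.025
  w = (1 - (2)·1.077 - (3)·2.449) / (7) = -1.214
Iteration 3:
  u = (10 - (3)·2.025 - (-2.5)·-1.214) / (6.5) = 0.137
  v = (11 - (1)·0.408 - (-0.9)·-1.214) / (4.9) = 1.939
  w = (1 - (2)·0.408 - (3)·2.025) / (7) = -0.842

(0.137, 1.939, -0.842)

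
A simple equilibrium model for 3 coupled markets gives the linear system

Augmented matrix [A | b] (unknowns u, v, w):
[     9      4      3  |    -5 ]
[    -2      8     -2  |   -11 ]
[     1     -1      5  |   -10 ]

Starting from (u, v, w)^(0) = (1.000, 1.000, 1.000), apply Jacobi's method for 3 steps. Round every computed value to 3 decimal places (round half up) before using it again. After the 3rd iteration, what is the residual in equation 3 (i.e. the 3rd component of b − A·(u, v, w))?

-0.079

Iteration 1:
  u = (-5 - (4)·1.000 - (3)·1.000) / (9) = -1.333
  v = (-11 - (-2)·1.000 - (-2)·1.000) / (8) = -0.875
  w = (-10 - (1)·1.000 - (-1)·1.000) / (5) = -2.000
Iteration 2:
  u = (-5 - (4)·-0.875 - (3)·-2.000) / (9) = 0.500
  v = (-11 - (-2)·-1.333 - (-2)·-2.000) / (8) = -2.208
  w = (-10 - (1)·-1.333 - (-1)·-0.875) / (5) = -1.908
Iteration 3:
  u = (-5 - (4)·-2.208 - (3)·-1.908) / (9) = 1.062
  v = (-11 - (-2)·0.500 - (-2)·-1.908) / (8) = -1.727
  w = (-10 - (1)·0.500 - (-1)·-2.208) / (5) = -2.542
Residual b − A·x = (-0.024, -0.144, -0.079)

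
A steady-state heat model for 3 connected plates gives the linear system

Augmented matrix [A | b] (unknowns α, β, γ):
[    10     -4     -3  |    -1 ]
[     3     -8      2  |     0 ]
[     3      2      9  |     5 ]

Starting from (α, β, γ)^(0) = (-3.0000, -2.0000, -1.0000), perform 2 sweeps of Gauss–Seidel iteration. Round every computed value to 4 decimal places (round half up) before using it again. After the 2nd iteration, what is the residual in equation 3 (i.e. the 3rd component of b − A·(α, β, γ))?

Iteration 1:
  α = (-1 - (-4)·-2.0000 - (-3)·-1.0000) / (10) = -1.2000
  β = (0 - (3)·-1.2000 - (2)·-1.0000) / (-8) = -0.7000
  γ = (5 - (3)·-1.2000 - (2)·-0.7000) / (9) = 1.1111
Iteration 2:
  α = (-1 - (-4)·-0.7000 - (-3)·1.1111) / (10) = -0.0467
  β = (0 - (3)·-0.0467 - (2)·1.1111) / (-8) = 0.2603
  γ = (5 - (3)·-0.0467 - (2)·0.2603) / (9) = 0.5133
Residual b − A·x = (2.0481, 1.1959, -0.0002)

-0.0002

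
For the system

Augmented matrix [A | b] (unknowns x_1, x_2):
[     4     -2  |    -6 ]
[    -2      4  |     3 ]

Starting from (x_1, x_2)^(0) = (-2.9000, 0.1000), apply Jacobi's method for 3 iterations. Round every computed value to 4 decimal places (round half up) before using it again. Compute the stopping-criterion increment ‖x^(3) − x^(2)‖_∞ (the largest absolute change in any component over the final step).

0.3625

Iteration 1:
  x_1 = (-6 - (-2)·0.1000) / (4) = -1.4500
  x_2 = (3 - (-2)·-2.9000) / (4) = -0.7000
Iteration 2:
  x_1 = (-6 - (-2)·-0.7000) / (4) = -1.8500
  x_2 = (3 - (-2)·-1.4500) / (4) = 0.0250
Iteration 3:
  x_1 = (-6 - (-2)·0.0250) / (4) = -1.4875
  x_2 = (3 - (-2)·-1.8500) / (4) = -0.1750
Change: (0.3625, -0.2000) → max |·| = 0.3625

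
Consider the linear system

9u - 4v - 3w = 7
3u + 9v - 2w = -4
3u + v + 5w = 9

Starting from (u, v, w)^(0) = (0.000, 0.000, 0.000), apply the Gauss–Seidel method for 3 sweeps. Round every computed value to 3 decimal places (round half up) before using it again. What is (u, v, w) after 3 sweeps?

Iteration 1:
  u = (7 - (-4)·0.000 - (-3)·0.000) / (9) = 0.778
  v = (-4 - (3)·0.778 - (-2)·0.000) / (9) = -0.704
  w = (9 - (3)·0.778 - (1)·-0.704) / (5) = 1.474
Iteration 2:
  u = (7 - (-4)·-0.704 - (-3)·1.474) / (9) = 0.956
  v = (-4 - (3)·0.956 - (-2)·1.474) / (9) = -0.436
  w = (9 - (3)·0.956 - (1)·-0.436) / (5) = 1.314
Iteration 3:
  u = (7 - (-4)·-0.436 - (-3)·1.314) / (9) = 1.022
  v = (-4 - (3)·1.022 - (-2)·1.314) / (9) = -0.493
  w = (9 - (3)·1.022 - (1)·-0.493) / (5) = 1.285

(1.022, -0.493, 1.285)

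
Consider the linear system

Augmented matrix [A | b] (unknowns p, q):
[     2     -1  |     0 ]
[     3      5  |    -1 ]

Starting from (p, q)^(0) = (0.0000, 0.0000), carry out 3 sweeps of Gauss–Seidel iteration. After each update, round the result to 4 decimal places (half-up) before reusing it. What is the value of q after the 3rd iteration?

Iteration 1:
  p = (0 - (-1)·0.0000) / (2) = 0.0000
  q = (-1 - (3)·0.0000) / (5) = -0.2000
Iteration 2:
  p = (0 - (-1)·-0.2000) / (2) = -0.1000
  q = (-1 - (3)·-0.1000) / (5) = -0.1400
Iteration 3:
  p = (0 - (-1)·-0.1400) / (2) = -0.0700
  q = (-1 - (3)·-0.0700) / (5) = -0.1580

-0.1580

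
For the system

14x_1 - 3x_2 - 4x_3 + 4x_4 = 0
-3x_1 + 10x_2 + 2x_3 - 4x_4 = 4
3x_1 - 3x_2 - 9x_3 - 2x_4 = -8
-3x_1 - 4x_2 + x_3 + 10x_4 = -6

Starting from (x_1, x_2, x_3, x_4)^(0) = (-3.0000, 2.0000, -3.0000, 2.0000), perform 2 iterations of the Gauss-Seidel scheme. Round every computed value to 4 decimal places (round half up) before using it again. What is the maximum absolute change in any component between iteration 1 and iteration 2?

Iteration 1:
  x_1 = (0 - (-3)·2.0000 - (-4)·-3.0000 - (4)·2.0000) / (14) = -1.0000
  x_2 = (4 - (-3)·-1.0000 - (2)·-3.0000 - (-4)·2.0000) / (10) = 1.5000
  x_3 = (-8 - (3)·-1.0000 - (-3)·1.5000 - (-2)·2.0000) / (-9) = -0.3889
  x_4 = (-6 - (-3)·-1.0000 - (-4)·1.5000 - (1)·-0.3889) / (10) = -0.2611
Iteration 2:
  x_1 = (0 - (-3)·1.5000 - (-4)·-0.3889 - (4)·-0.2611) / (14) = 0.2849
  x_2 = (4 - (-3)·0.2849 - (2)·-0.3889 - (-4)·-0.2611) / (10) = 0.4588
  x_3 = (-8 - (3)·0.2849 - (-3)·0.4588 - (-2)·-0.2611) / (-9) = 0.8889
  x_4 = (-6 - (-3)·0.2849 - (-4)·0.4588 - (1)·0.8889) / (10) = -0.4199
Change: (1.2849, -1.0412, 1.2778, -0.1588) → max |·| = 1.2849

1.2849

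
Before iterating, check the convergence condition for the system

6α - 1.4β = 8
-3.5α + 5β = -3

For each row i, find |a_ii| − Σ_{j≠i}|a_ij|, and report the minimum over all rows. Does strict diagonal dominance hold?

row 1: |6| − (1.4) = 4.6
row 2: |5| − (3.5) = 1.5
minimum over rows = 1.5 → strictly diagonally dominant (convergence guaranteed)

1.5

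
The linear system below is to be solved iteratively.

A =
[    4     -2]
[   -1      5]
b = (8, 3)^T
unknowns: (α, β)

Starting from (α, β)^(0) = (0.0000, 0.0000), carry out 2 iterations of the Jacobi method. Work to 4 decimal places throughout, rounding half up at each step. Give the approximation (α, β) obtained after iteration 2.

(2.3000, 1.0000)

Iteration 1:
  α = (8 - (-2)·0.0000) / (4) = 2.0000
  β = (3 - (-1)·0.0000) / (5) = 0.6000
Iteration 2:
  α = (8 - (-2)·0.6000) / (4) = 2.3000
  β = (3 - (-1)·2.0000) / (5) = 1.0000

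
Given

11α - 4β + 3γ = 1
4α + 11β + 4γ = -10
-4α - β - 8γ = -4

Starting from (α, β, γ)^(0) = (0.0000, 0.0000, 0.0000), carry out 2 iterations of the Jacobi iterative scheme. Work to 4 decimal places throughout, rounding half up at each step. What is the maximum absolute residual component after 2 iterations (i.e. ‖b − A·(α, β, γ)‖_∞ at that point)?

Iteration 1:
  α = (1 - (-4)·0.0000 - (3)·0.0000) / (11) = 0.0909
  β = (-10 - (4)·0.0000 - (4)·0.0000) / (11) = -0.9091
  γ = (-4 - (-4)·0.0000 - (-1)·0.0000) / (-8) = 0.5000
Iteration 2:
  α = (1 - (-4)·-0.9091 - (3)·0.5000) / (11) = -0.3760
  β = (-10 - (4)·0.0909 - (4)·0.5000) / (11) = -1.1240
  γ = (-4 - (-4)·0.0909 - (-1)·-0.9091) / (-8) = 0.5682
Residual b − A·x = (-1.0646, 1.5952, -2.0824); ∞-norm = 2.0824

2.0824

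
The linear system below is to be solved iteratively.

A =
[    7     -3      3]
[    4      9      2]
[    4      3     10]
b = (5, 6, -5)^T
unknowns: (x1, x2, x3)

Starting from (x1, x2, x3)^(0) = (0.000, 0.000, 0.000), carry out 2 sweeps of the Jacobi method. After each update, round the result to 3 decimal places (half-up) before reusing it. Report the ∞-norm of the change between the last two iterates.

Iteration 1:
  x1 = (5 - (-3)·0.000 - (3)·0.000) / (7) = 0.714
  x2 = (6 - (4)·0.000 - (2)·0.000) / (9) = 0.667
  x3 = (-5 - (4)·0.000 - (3)·0.000) / (10) = -0.500
Iteration 2:
  x1 = (5 - (-3)·0.667 - (3)·-0.500) / (7) = 1.214
  x2 = (6 - (4)·0.714 - (2)·-0.500) / (9) = 0.460
  x3 = (-5 - (4)·0.714 - (3)·0.667) / (10) = -0.986
Change: (0.500, -0.207, -0.486) → max |·| = 0.500

0.500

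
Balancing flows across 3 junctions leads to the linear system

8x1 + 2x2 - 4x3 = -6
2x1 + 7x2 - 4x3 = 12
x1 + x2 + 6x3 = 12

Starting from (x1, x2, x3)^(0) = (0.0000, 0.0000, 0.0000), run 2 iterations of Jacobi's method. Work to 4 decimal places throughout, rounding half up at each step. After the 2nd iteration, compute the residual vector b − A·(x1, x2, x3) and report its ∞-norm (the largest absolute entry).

Iteration 1:
  x1 = (-6 - (2)·0.0000 - (-4)·0.0000) / (8) = -0.7500
  x2 = (12 - (2)·0.0000 - (-4)·0.0000) / (7) = 1.7143
  x3 = (12 - (1)·0.0000 - (1)·0.0000) / (6) = 2.0000
Iteration 2:
  x1 = (-6 - (2)·1.7143 - (-4)·2.0000) / (8) = -0.1786
  x2 = (12 - (2)·-0.7500 - (-4)·2.0000) / (7) = 3.0714
  x3 = (12 - (1)·-0.7500 - (1)·1.7143) / (6) = 1.8393
Residual b − A·x = (-3.3568, -1.7854, -1.9286); ∞-norm = 3.3568

3.3568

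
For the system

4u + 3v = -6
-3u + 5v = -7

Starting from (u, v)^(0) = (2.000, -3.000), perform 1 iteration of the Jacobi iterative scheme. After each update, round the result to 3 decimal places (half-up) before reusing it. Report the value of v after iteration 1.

-0.200

Iteration 1:
  u = (-6 - (3)·-3.000) / (4) = 0.750
  v = (-7 - (-3)·2.000) / (5) = -0.200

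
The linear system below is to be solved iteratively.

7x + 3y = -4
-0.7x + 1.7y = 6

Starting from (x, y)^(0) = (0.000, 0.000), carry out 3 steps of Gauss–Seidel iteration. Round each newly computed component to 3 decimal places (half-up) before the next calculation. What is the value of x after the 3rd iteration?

Iteration 1:
  x = (-4 - (3)·0.000) / (7) = -0.571
  y = (6 - (-0.7)·-0.571) / (1.7) = 3.294
Iteration 2:
  x = (-4 - (3)·3.294) / (7) = -1.983
  y = (6 - (-0.7)·-1.983) / (1.7) = 2.713
Iteration 3:
  x = (-4 - (3)·2.713) / (7) = -1.734
  y = (6 - (-0.7)·-1.734) / (1.7) = 2.815

-1.734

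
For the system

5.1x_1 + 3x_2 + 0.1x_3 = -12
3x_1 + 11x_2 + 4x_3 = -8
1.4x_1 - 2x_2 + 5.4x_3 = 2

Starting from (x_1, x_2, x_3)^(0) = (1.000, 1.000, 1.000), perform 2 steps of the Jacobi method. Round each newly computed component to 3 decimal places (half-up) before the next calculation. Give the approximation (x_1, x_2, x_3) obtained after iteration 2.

(-1.560, -0.095, 0.633)

Iteration 1:
  x_1 = (-12 - (3)·1.000 - (0.1)·1.000) / (5.1) = -2.961
  x_2 = (-8 - (3)·1.000 - (4)·1.000) / (11) = -1.364
  x_3 = (2 - (1.4)·1.000 - (-2)·1.000) / (5.4) = 0.481
Iteration 2:
  x_1 = (-12 - (3)·-1.364 - (0.1)·0.481) / (5.1) = -1.560
  x_2 = (-8 - (3)·-2.961 - (4)·0.481) / (11) = -0.095
  x_3 = (2 - (1.4)·-2.961 - (-2)·-1.364) / (5.4) = 0.633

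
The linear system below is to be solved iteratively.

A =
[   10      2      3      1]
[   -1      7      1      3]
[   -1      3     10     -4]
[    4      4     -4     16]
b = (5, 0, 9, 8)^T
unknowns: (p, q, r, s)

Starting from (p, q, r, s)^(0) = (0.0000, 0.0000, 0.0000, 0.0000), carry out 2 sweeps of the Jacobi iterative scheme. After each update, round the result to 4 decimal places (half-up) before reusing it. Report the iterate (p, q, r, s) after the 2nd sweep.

(0.1800, -0.2714, 1.1500, 0.6000)

Iteration 1:
  p = (5 - (2)·0.0000 - (3)·0.0000 - (1)·0.0000) / (10) = 0.5000
  q = (0 - (-1)·0.0000 - (1)·0.0000 - (3)·0.0000) / (7) = 0.0000
  r = (9 - (-1)·0.0000 - (3)·0.0000 - (-4)·0.0000) / (10) = 0.9000
  s = (8 - (4)·0.0000 - (4)·0.0000 - (-4)·0.0000) / (16) = 0.5000
Iteration 2:
  p = (5 - (2)·0.0000 - (3)·0.9000 - (1)·0.5000) / (10) = 0.1800
  q = (0 - (-1)·0.5000 - (1)·0.9000 - (3)·0.5000) / (7) = -0.2714
  r = (9 - (-1)·0.5000 - (3)·0.0000 - (-4)·0.5000) / (10) = 1.1500
  s = (8 - (4)·0.5000 - (4)·0.0000 - (-4)·0.9000) / (16) = 0.6000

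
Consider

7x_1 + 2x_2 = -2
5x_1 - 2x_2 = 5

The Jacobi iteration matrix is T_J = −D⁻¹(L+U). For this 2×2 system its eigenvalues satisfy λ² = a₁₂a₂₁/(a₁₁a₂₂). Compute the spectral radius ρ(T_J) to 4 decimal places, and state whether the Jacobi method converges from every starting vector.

0.8452

a₁₂a₂₁/(a₁₁a₂₂) = (2)·(5) / ((7)·(-2)) = -0.714286
ρ = √|-0.714286| = √0.714286 = 0.8452
ρ < 1, so Jacobi converges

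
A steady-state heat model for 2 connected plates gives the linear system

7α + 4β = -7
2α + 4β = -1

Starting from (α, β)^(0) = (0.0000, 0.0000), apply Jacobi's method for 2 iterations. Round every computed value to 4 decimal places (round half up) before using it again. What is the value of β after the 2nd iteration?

0.2500

Iteration 1:
  α = (-7 - (4)·0.0000) / (7) = -1.0000
  β = (-1 - (2)·0.0000) / (4) = -0.2500
Iteration 2:
  α = (-7 - (4)·-0.2500) / (7) = -0.8571
  β = (-1 - (2)·-1.0000) / (4) = 0.2500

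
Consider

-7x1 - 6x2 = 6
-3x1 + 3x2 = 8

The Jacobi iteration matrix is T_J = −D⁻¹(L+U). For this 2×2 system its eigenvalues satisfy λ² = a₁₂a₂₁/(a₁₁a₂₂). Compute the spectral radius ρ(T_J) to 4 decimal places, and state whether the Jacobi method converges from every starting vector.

0.9258

a₁₂a₂₁/(a₁₁a₂₂) = (-6)·(-3) / ((-7)·(3)) = -0.857143
ρ = √|-0.857143| = √0.857143 = 0.9258
ρ < 1, so Jacobi converges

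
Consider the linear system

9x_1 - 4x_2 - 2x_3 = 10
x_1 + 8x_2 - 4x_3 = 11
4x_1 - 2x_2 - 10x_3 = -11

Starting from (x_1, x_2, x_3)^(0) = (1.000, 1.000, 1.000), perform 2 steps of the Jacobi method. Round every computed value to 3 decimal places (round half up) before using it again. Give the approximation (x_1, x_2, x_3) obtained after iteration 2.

Iteration 1:
  x_1 = (10 - (-4)·1.000 - (-2)·1.000) / (9) = 1.778
  x_2 = (11 - (1)·1.000 - (-4)·1.000) / (8) = 1.750
  x_3 = (-11 - (4)·1.000 - (-2)·1.000) / (-10) = 1.300
Iteration 2:
  x_1 = (10 - (-4)·1.750 - (-2)·1.300) / (9) = 2.178
  x_2 = (11 - (1)·1.778 - (-4)·1.300) / (8) = 1.803
  x_3 = (-11 - (4)·1.778 - (-2)·1.750) / (-10) = 1.461

(2.178, 1.803, 1.461)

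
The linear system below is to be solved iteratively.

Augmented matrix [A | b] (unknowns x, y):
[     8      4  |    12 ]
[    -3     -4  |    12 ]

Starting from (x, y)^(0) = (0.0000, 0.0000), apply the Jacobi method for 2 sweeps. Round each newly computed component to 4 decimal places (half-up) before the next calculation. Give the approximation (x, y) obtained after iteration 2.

Iteration 1:
  x = (12 - (4)·0.0000) / (8) = 1.5000
  y = (12 - (-3)·0.0000) / (-4) = -3.0000
Iteration 2:
  x = (12 - (4)·-3.0000) / (8) = 3.0000
  y = (12 - (-3)·1.5000) / (-4) = -4.1250

(3.0000, -4.1250)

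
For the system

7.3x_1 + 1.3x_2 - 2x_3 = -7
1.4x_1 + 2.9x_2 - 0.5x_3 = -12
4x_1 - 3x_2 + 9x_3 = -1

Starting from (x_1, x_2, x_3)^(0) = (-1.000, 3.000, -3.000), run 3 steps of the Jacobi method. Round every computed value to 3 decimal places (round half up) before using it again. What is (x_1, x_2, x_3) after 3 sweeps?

Iteration 1:
  x_1 = (-7 - (1.3)·3.000 - (-2)·-3.000) / (7.3) = -2.315
  x_2 = (-12 - (1.4)·-1.000 - (-0.5)·-3.000) / (2.9) = -4.172
  x_3 = (-1 - (4)·-1.000 - (-3)·3.000) / (9) = 1.333
Iteration 2:
  x_1 = (-7 - (1.3)·-4.172 - (-2)·1.333) / (7.3) = 0.149
  x_2 = (-12 - (1.4)·-2.315 - (-0.5)·1.333) / (2.9) = -2.791
  x_3 = (-1 - (4)·-2.315 - (-3)·-4.172) / (9) = -0.473
Iteration 3:
  x_1 = (-7 - (1.3)·-2.791 - (-2)·-0.473) / (7.3) = -0.591
  x_2 = (-12 - (1.4)·0.149 - (-0.5)·-0.473) / (2.9) = -4.291
  x_3 = (-1 - (4)·0.149 - (-3)·-2.791) / (9) = -1.108

(-0.591, -4.291, -1.108)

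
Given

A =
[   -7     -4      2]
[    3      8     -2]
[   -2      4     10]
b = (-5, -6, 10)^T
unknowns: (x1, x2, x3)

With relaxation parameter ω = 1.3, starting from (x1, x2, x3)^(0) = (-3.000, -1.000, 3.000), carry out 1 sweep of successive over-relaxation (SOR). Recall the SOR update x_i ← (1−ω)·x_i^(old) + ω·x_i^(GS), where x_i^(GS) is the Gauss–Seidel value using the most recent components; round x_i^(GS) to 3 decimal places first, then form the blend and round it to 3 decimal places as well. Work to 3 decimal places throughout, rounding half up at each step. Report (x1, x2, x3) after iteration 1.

Iteration 1:
  x1: GS value = (-5 - (-4)·-1.000 - (2)·3.000) / (-7) = 2.143;  x1 ← (1−ω)·-3.000 + ω·2.143 = 3.686
  x2: GS value = (-6 - (3)·3.686 - (-2)·3.000) / (8) = -1.382;  x2 ← (1−ω)·-1.000 + ω·-1.382 = -1.497
  x3: GS value = (10 - (-2)·3.686 - (4)·-1.497) / (10) = 2.336;  x3 ← (1−ω)·3.000 + ω·2.336 = 2.137

(3.686, -1.497, 2.137)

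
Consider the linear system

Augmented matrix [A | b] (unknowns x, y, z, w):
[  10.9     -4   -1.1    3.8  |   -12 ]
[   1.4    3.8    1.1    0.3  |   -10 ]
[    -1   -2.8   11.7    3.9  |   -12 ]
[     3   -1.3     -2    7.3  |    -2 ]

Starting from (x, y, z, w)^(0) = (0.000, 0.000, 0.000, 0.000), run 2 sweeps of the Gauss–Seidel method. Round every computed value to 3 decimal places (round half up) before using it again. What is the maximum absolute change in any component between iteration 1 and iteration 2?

Iteration 1:
  x = (-12 - (-4)·0.000 - (-1.1)·0.000 - (3.8)·0.000) / (10.9) = -1.101
  y = (-10 - (1.4)·-1.101 - (1.1)·0.000 - (0.3)·0.000) / (3.8) = -2.226
  z = (-12 - (-1)·-1.101 - (-2.8)·-2.226 - (3.9)·0.000) / (11.7) = -1.652
  w = (-2 - (3)·-1.101 - (-1.3)·-2.226 - (-2)·-1.652) / (7.3) = -0.671
Iteration 2:
  x = (-12 - (-4)·-2.226 - (-1.1)·-1.652 - (3.8)·-0.671) / (10.9) = -1.851
  y = (-10 - (1.4)·-1.851 - (1.1)·-1.652 - (0.3)·-0.671) / (3.8) = -1.418
  z = (-12 - (-1)·-1.851 - (-2.8)·-1.418 - (3.9)·-0.671) / (11.7) = -1.300
  w = (-2 - (3)·-1.851 - (-1.3)·-1.418 - (-2)·-1.300) / (7.3) = -0.122
Change: (-0.750, 0.808, 0.352, 0.549) → max |·| = 0.808

0.808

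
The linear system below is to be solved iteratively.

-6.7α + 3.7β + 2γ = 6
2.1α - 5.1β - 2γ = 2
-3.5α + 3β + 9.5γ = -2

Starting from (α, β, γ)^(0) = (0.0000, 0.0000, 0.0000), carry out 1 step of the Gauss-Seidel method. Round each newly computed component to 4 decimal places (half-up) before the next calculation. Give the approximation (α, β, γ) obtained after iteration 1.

(-0.8955, -0.7609, -0.3002)

Iteration 1:
  α = (6 - (3.7)·0.0000 - (2)·0.0000) / (-6.7) = -0.8955
  β = (2 - (2.1)·-0.8955 - (-2)·0.0000) / (-5.1) = -0.7609
  γ = (-2 - (-3.5)·-0.8955 - (3)·-0.7609) / (9.5) = -0.3002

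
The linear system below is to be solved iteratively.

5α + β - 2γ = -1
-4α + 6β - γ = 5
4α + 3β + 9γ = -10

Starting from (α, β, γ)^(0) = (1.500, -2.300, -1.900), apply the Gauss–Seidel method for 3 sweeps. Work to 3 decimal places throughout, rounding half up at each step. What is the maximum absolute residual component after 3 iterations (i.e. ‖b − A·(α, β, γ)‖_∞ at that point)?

Iteration 1:
  α = (-1 - (1)·-2.300 - (-2)·-1.900) / (5) = -0.500
  β = (5 - (-4)·-0.500 - (-1)·-1.900) / (6) = 0.183
  γ = (-10 - (4)·-0.500 - (3)·0.183) / (9) = -0.950
Iteration 2:
  α = (-1 - (1)·0.183 - (-2)·-0.950) / (5) = -0.617
  β = (5 - (-4)·-0.617 - (-1)·-0.950) / (6) = 0.264
  γ = (-10 - (4)·-0.617 - (3)·0.264) / (9) = -0.925
Iteration 3:
  α = (-1 - (1)·0.264 - (-2)·-0.925) / (5) = -0.623
  β = (5 - (-4)·-0.623 - (-1)·-0.925) / (6) = 0.264
  γ = (-10 - (4)·-0.623 - (3)·0.264) / (9) = -0.922
Residual b − A·x = (0.007, 0.002, -0.002); ∞-norm = 0.007

0.007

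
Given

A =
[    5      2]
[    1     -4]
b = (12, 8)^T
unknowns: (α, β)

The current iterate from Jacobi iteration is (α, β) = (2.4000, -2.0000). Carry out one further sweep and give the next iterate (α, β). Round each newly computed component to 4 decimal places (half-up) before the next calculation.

One sweep:
  α = (12 - (2)·-2.0000) / (5) = 3.2000
  β = (8 - (1)·2.4000) / (-4) = -1.4000

(3.2000, -1.4000)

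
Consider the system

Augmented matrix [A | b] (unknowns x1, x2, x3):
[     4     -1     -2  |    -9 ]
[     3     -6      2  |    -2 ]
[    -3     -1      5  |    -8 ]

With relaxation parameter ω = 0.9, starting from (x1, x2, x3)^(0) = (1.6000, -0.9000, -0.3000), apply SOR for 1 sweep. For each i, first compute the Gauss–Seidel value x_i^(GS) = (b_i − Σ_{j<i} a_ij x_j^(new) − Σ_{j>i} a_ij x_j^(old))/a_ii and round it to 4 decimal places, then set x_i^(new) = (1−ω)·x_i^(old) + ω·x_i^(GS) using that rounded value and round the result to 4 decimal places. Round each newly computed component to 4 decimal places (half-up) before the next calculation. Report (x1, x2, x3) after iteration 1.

(-2.2025, -0.8711, -2.8161)

Iteration 1:
  x1: GS value = (-9 - (-1)·-0.9000 - (-2)·-0.3000) / (4) = -2.6250;  x1 ← (1−ω)·1.6000 + ω·-2.6250 = -2.2025
  x2: GS value = (-2 - (3)·-2.2025 - (2)·-0.3000) / (-6) = -0.8679;  x2 ← (1−ω)·-0.9000 + ω·-0.8679 = -0.8711
  x3: GS value = (-8 - (-3)·-2.2025 - (-1)·-0.8711) / (5) = -3.0957;  x3 ← (1−ω)·-0.3000 + ω·-3.0957 = -2.8161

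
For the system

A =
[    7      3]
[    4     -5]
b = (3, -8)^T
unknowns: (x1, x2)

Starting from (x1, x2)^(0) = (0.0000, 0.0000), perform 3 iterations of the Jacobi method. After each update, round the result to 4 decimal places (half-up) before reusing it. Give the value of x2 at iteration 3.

Iteration 1:
  x1 = (3 - (3)·0.0000) / (7) = 0.4286
  x2 = (-8 - (4)·0.0000) / (-5) = 1.6000
Iteration 2:
  x1 = (3 - (3)·1.6000) / (7) = -0.2571
  x2 = (-8 - (4)·0.4286) / (-5) = 1.9429
Iteration 3:
  x1 = (3 - (3)·1.9429) / (7) = -0.4041
  x2 = (-8 - (4)·-0.2571) / (-5) = 1.3943

1.3943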